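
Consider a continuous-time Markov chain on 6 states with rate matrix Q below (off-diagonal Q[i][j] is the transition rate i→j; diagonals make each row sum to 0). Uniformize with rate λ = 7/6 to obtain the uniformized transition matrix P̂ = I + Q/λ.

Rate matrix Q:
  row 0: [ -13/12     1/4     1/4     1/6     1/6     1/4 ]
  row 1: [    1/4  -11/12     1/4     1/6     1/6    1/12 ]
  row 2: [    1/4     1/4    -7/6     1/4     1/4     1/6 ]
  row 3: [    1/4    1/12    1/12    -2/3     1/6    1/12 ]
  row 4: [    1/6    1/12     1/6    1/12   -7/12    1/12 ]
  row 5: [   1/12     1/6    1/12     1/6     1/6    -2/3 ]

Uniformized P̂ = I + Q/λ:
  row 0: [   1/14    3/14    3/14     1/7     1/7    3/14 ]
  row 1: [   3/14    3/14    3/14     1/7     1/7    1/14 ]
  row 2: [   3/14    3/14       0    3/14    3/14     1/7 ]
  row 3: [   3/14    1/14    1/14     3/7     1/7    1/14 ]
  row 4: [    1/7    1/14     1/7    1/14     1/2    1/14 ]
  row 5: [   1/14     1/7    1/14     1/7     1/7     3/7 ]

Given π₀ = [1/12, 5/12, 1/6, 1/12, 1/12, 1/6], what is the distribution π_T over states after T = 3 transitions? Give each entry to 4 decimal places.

π = [0.1536, 0.1446, 0.1219, 0.1901, 0.2298, 0.1600]

t=0: π = [0.0833, 0.4167, 0.1667, 0.0833, 0.0833, 0.1667]
t=1: π = [0.1726, 0.1786, 0.1369, 0.1726, 0.1845, 0.1548]
t=2: π = [0.1543, 0.1522, 0.1250, 0.1888, 0.2185, 0.1611]
t=3: π = [0.1536, 0.1446, 0.1219, 0.1901, 0.2298, 0.1600]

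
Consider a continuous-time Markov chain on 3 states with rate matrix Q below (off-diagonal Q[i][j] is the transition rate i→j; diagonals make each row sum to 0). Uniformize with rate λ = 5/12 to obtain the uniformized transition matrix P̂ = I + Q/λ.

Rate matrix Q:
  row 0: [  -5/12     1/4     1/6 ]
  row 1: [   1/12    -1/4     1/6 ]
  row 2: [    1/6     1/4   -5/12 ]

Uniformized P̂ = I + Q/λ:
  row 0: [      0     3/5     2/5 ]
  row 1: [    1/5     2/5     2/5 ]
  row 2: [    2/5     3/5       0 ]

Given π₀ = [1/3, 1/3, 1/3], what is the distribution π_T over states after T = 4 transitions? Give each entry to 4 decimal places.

π = [0.2133, 0.4997, 0.2869]

t=0: π = [0.3333, 0.3333, 0.3333]
t=1: π = [0.2000, 0.5333, 0.2667]
t=2: π = [0.2133, 0.4933, 0.2933]
t=3: π = [0.2160, 0.5013, 0.2827]
t=4: π = [0.2133, 0.4997, 0.2869]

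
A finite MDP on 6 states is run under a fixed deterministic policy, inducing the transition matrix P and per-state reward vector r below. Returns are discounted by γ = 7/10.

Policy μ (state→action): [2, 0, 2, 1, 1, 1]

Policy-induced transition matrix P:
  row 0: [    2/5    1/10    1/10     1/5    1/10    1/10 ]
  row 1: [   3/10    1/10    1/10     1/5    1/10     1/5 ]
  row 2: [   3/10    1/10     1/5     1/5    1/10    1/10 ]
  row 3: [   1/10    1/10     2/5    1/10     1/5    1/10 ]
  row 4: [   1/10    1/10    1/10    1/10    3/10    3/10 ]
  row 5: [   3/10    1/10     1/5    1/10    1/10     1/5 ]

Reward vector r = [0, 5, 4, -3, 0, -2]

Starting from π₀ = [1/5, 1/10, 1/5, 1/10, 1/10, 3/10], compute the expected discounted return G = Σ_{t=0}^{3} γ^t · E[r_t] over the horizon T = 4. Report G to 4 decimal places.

t=0: π = [0.2000, 0.1000, 0.2000, 0.1000, 0.1000, 0.3000], E[r] = 0.4000, γ^t·E[r] = 0.400000, running G = 0.400000
t=1: π = [0.2800, 0.1000, 0.1800, 0.1500, 0.1300, 0.1600], E[r] = 0.4500, γ^t·E[r] = 0.315000, running G = 0.715000
t=2: π = [0.2720, 0.1000, 0.1790, 0.1560, 0.1410, 0.1520], E[r] = 0.4440, γ^t·E[r] = 0.217560, running G = 0.932560
t=3: π = [0.2678, 0.1000, 0.1799, 0.1551, 0.1438, 0.1534], E[r] = 0.4475, γ^t·E[r] = 0.153493, running G = 1.086053

G = 1.0861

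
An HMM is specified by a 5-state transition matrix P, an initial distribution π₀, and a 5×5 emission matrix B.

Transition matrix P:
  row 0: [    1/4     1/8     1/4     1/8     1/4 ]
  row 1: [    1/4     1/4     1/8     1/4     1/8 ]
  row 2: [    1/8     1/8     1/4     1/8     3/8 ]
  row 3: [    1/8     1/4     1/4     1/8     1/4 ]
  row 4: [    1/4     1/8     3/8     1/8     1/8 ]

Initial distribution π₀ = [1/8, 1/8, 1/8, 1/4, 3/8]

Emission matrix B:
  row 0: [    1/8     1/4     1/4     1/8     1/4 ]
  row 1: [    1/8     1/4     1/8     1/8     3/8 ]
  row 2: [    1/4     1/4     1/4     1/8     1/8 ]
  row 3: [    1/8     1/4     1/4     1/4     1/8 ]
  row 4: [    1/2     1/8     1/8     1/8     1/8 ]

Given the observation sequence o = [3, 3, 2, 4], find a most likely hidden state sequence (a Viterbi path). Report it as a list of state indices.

path = [3, 1, 3, 1]

t=0: δ = [1.562e-02, 1.562e-02, 1.562e-02, 6.250e-02, 4.688e-02]  (obs o_0=3)
t=1: δ = [1.465e-03, 1.953e-03, 2.197e-03, 1.953e-03, 1.953e-03]  ψ = [4, 3, 4, 3, 3]  (obs o_1=3)
t=2: δ = [1.221e-04, 6.104e-05, 1.831e-04, 1.221e-04, 1.030e-04]  ψ = [1, 1, 4, 1, 2]  (obs o_2=2)
t=3: δ = [7.629e-06, 1.144e-05, 5.722e-06, 2.861e-06, 8.583e-06]  ψ = [0, 3, 2, 2, 2]  (obs o_3=4)
backtrack: best end state = 1; path = [3, 1, 3, 1]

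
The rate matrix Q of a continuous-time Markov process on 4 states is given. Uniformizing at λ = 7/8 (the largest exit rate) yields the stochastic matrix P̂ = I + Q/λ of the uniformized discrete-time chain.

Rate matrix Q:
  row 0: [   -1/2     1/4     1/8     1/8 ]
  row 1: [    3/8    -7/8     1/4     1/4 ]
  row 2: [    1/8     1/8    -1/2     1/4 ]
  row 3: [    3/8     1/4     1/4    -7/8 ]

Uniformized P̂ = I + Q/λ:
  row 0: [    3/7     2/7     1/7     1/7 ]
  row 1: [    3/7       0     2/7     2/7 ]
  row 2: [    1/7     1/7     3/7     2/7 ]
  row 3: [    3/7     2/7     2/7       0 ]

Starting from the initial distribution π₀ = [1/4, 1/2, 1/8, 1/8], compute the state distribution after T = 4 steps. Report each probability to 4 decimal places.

t=0: π = [0.2500, 0.5000, 0.1250, 0.1250]
t=1: π = [0.3929, 0.1250, 0.2679, 0.2143]
t=2: π = [0.3520, 0.2117, 0.2679, 0.1684]
t=3: π = [0.3520, 0.1870, 0.2737, 0.1873]
t=4: π = [0.3504, 0.1932, 0.2745, 0.1819]

π = [0.3504, 0.1932, 0.2745, 0.1819]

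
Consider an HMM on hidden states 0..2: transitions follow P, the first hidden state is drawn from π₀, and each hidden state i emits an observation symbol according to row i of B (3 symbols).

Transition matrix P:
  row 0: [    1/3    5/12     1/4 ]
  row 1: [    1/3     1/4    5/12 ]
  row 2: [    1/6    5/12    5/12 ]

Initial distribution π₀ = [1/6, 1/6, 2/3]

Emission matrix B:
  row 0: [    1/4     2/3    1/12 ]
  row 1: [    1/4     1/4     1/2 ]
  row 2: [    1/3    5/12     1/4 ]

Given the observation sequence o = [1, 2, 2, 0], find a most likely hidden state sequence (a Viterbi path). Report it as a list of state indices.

path = [2, 1, 1, 2]

t=0: δ = [1.111e-01, 4.167e-02, 2.778e-01]  (obs o_0=1)
t=1: δ = [3.858e-03, 5.787e-02, 2.894e-02]  ψ = [2, 2, 2]  (obs o_1=2)
t=2: δ = [1.608e-03, 7.234e-03, 6.028e-03]  ψ = [1, 1, 1]  (obs o_2=2)
t=3: δ = [6.028e-04, 6.279e-04, 1.005e-03]  ψ = [1, 2, 1]  (obs o_3=0)
backtrack: best end state = 2; path = [2, 1, 1, 2]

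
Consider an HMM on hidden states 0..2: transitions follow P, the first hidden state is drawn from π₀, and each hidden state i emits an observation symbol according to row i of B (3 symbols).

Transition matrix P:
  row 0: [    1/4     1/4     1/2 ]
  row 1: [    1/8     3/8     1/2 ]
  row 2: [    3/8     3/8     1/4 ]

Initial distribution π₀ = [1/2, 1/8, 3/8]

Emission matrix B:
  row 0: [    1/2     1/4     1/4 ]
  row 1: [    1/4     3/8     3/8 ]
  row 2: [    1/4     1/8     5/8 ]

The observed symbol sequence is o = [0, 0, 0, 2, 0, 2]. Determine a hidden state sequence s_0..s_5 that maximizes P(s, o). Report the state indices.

path = [0, 2, 0, 2, 0, 2]

t=0: δ = [2.500e-01, 3.125e-02, 9.375e-02]  (obs o_0=0)
t=1: δ = [3.125e-02, 1.562e-02, 3.125e-02]  ψ = [0, 0, 0]  (obs o_1=0)
t=2: δ = [5.859e-03, 2.930e-03, 3.906e-03]  ψ = [2, 2, 0]  (obs o_2=0)
t=3: δ = [3.662e-04, 5.493e-04, 1.831e-03]  ψ = [0, 0, 0]  (obs o_3=2)
t=4: δ = [3.433e-04, 1.717e-04, 1.144e-04]  ψ = [2, 2, 2]  (obs o_4=0)
t=5: δ = [2.146e-05, 3.219e-05, 1.073e-04]  ψ = [0, 0, 0]  (obs o_5=2)
backtrack: best end state = 2; path = [0, 2, 0, 2, 0, 2]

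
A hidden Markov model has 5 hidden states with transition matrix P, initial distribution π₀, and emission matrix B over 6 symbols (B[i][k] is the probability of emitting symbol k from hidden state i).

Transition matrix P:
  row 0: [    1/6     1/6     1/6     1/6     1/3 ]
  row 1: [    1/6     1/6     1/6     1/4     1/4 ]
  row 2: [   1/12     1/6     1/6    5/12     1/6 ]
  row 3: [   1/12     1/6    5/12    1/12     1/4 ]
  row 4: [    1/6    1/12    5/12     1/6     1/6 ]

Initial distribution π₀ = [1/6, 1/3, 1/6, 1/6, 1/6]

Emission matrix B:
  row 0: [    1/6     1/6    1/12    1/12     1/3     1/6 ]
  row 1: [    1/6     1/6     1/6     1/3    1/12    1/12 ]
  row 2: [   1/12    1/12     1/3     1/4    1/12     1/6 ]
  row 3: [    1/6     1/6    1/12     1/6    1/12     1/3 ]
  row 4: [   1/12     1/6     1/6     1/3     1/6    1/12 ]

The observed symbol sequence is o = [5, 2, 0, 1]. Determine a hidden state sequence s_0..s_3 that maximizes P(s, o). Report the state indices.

t=0: δ = [2.778e-02, 2.778e-02, 2.778e-02, 5.556e-02, 1.389e-02]  (obs o_0=5)
t=1: δ = [3.858e-04, 1.543e-03, 7.716e-03, 9.645e-04, 2.315e-03]  ψ = [0, 3, 3, 2, 3]  (obs o_1=2)
t=2: δ = [1.072e-04, 2.143e-04, 1.072e-04, 5.358e-04, 1.072e-04]  ψ = [2, 2, 2, 2, 2]  (obs o_2=0)
t=3: δ = [7.442e-06, 1.488e-05, 1.861e-05, 8.931e-06, 2.233e-05]  ψ = [3, 3, 3, 1, 3]  (obs o_3=1)
backtrack: best end state = 4; path = [3, 2, 3, 4]

path = [3, 2, 3, 4]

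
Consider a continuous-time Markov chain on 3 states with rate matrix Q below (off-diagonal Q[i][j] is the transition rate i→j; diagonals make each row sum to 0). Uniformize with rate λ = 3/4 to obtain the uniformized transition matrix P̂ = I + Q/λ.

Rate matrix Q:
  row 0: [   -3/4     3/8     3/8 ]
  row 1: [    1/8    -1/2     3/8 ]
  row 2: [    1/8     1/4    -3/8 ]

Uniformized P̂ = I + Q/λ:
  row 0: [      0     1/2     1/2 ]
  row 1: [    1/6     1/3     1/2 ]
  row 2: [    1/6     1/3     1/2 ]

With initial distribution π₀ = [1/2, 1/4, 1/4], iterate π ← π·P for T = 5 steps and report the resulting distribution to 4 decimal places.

π = [0.1428, 0.3572, 0.5000]

t=0: π = [0.5000, 0.2500, 0.2500]
t=1: π = [0.0833, 0.4167, 0.5000]
t=2: π = [0.1528, 0.3472, 0.5000]
t=3: π = [0.1412, 0.3588, 0.5000]
t=4: π = [0.1431, 0.3569, 0.5000]
t=5: π = [0.1428, 0.3572, 0.5000]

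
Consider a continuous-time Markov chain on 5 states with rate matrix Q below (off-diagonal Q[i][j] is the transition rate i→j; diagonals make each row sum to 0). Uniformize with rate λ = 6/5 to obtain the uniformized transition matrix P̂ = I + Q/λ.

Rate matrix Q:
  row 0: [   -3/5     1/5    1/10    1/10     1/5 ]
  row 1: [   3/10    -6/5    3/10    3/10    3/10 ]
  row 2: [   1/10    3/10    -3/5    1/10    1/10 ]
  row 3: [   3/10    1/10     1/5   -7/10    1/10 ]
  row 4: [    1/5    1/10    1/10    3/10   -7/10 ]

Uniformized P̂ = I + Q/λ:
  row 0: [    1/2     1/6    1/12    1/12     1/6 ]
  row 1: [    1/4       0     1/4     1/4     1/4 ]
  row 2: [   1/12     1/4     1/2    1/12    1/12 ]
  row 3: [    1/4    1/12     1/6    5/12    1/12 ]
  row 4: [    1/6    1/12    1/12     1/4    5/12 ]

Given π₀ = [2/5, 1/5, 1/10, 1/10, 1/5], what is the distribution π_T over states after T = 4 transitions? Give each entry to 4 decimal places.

π = [0.2687, 0.1287, 0.2048, 0.2054, 0.1924]

t=0: π = [0.4000, 0.2000, 0.1000, 0.1000, 0.2000]
t=1: π = [0.3167, 0.1167, 0.1667, 0.1833, 0.2167]
t=2: π = [0.2833, 0.1278, 0.1875, 0.2000, 0.2014]
t=3: π = [0.2728, 0.1275, 0.1994, 0.2049, 0.1954]
t=4: π = [0.2687, 0.1287, 0.2048, 0.2054, 0.1924]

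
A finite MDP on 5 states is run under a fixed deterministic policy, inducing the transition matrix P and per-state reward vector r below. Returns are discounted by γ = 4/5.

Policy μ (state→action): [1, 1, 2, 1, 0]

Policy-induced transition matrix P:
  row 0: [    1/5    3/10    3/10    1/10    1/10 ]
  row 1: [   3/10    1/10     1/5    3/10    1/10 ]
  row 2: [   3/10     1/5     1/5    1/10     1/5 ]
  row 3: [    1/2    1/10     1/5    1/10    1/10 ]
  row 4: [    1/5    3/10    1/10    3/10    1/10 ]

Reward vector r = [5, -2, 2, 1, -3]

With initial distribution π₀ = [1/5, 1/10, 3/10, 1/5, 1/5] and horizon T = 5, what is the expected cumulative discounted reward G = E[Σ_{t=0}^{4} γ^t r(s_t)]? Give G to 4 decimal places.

G = 4.0022

t=0: π = [0.2000, 0.1000, 0.3000, 0.2000, 0.2000], E[r] = 1.0000, γ^t·E[r] = 1.000000, running G = 1.000000
t=1: π = [0.3000, 0.2100, 0.2000, 0.1600, 0.1300], E[r] = 1.2500, γ^t·E[r] = 1.000000, running G = 2.000000
t=2: π = [0.2890, 0.2060, 0.2170, 0.1680, 0.1200], E[r] = 1.2750, γ^t·E[r] = 0.816000, running G = 2.816000
t=3: π = [0.2927, 0.2035, 0.2169, 0.1652, 0.1217], E[r] = 1.2904, γ^t·E[r] = 0.660685, running G = 3.476685
t=4: π = [0.2916, 0.2046, 0.2171, 0.1650, 0.1217], E[r] = 1.2830, γ^t·E[r] = 0.525529, running G = 4.002214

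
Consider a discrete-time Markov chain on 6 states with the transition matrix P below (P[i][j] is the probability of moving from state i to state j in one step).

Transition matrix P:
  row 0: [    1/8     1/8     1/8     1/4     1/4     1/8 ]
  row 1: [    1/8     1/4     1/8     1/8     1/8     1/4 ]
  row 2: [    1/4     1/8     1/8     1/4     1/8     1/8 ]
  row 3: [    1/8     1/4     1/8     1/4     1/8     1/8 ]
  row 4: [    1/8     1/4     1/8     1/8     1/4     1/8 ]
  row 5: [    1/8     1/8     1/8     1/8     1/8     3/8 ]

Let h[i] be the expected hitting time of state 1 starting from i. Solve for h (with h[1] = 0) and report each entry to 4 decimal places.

h = [5.7409, 0.0000, 5.8206, 5.1030, 5.1030, 5.9535]

First-step conditioning: h[1] = 0; for i ≠ 1, h[i] = 1 + Σ_k P[i][k]·h[k].
  h[0] = 1 + 1/8·h[0] + 1/8·h[2] + 1/4·h[3] + 1/4·h[4] + 1/8·h[5]
  h[2] = 1 + 1/4·h[0] + 1/8·h[2] + 1/4·h[3] + 1/8·h[4] + 1/8·h[5]
  h[3] = 1 + 1/8·h[0] + 1/8·h[2] + 1/4·h[3] + 1/8·h[4] + 1/8·h[5]
  h[4] = 1 + 1/8·h[0] + 1/8·h[2] + 1/8·h[3] + 1/4·h[4] + 1/8·h[5]
  h[5] = 1 + 1/8·h[0] + 1/8·h[2] + 1/8·h[3] + 1/8·h[4] + 3/8·h[5]
Solving the 5×5 linear system over states ≠ 1 gives exactly h = [1728/301, 0, 1752/301, 1536/301, 1536/301, 256/43] (h[1] = 0 is the target).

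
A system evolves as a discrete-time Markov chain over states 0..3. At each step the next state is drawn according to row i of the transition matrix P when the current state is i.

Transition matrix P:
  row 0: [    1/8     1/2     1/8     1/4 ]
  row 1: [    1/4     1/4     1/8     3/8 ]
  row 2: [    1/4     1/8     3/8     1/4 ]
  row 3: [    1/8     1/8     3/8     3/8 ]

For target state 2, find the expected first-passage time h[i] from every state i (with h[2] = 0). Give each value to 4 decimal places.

h = [4.8264, 4.6942, 0.0000, 3.5041]

First-step conditioning: h[2] = 0; for i ≠ 2, h[i] = 1 + Σ_k P[i][k]·h[k].
  h[0] = 1 + 1/8·h[0] + 1/2·h[1] + 1/4·h[3]
  h[1] = 1 + 1/4·h[0] + 1/4·h[1] + 3/8·h[3]
  h[3] = 1 + 1/8·h[0] + 1/8·h[1] + 3/8·h[3]
Solving the 3×3 linear system over states ≠ 2 gives exactly h = [584/121, 568/121, 0, 424/121] (h[2] = 0 is the target).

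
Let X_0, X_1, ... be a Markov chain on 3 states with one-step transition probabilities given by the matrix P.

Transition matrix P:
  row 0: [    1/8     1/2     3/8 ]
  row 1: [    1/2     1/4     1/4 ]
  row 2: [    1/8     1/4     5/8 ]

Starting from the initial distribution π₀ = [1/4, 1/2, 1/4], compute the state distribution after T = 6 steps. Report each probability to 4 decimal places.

t=0: π = [0.2500, 0.5000, 0.2500]
t=1: π = [0.3125, 0.3125, 0.3750]
t=2: π = [0.2422, 0.3281, 0.4297]
t=3: π = [0.2480, 0.3105, 0.4414]
t=4: π = [0.2415, 0.3120, 0.4465]
t=5: π = [0.2420, 0.3104, 0.4476]
t=6: π = [0.2414, 0.3105, 0.4481]

π = [0.2414, 0.3105, 0.4481]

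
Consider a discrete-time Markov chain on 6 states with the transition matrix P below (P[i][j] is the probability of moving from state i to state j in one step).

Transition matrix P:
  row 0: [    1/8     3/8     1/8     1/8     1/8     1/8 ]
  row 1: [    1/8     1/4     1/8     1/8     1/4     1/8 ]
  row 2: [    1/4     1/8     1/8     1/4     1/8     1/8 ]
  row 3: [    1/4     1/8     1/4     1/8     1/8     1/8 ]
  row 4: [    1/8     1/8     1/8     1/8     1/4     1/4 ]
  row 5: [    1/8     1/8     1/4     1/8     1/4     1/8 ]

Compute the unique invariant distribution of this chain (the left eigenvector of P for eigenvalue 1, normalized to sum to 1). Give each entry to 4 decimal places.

Balance equations π_j = Σ_i π_i·P[i][j]:
  π_0 = 1/8·π_0 + 1/8·π_1 + 1/4·π_2 + 1/4·π_3 + 1/8·π_4 + 1/8·π_5
  π_1 = 3/8·π_0 + 1/4·π_1 + 1/8·π_2 + 1/8·π_3 + 1/8·π_4 + 1/8·π_5
  π_2 = 1/8·π_0 + 1/8·π_1 + 1/8·π_2 + 1/4·π_3 + 1/8·π_4 + 1/4·π_5
  π_3 = 1/8·π_0 + 1/8·π_1 + 1/4·π_2 + 1/8·π_3 + 1/8·π_4 + 1/8·π_5
  π_4 = 1/8·π_0 + 1/4·π_1 + 1/8·π_2 + 1/8·π_3 + 1/4·π_4 + 1/4·π_5
  normalize: π_0 + π_1 + π_2 + π_3 + π_4 + π_5 = 1
Solving the linear system gives exactly π = [587/3593, 681/3593, 5231/32337, 4696/32337, 687/3593, 535/3593].

π = [0.1634, 0.1895, 0.1618, 0.1452, 0.1912, 0.1489]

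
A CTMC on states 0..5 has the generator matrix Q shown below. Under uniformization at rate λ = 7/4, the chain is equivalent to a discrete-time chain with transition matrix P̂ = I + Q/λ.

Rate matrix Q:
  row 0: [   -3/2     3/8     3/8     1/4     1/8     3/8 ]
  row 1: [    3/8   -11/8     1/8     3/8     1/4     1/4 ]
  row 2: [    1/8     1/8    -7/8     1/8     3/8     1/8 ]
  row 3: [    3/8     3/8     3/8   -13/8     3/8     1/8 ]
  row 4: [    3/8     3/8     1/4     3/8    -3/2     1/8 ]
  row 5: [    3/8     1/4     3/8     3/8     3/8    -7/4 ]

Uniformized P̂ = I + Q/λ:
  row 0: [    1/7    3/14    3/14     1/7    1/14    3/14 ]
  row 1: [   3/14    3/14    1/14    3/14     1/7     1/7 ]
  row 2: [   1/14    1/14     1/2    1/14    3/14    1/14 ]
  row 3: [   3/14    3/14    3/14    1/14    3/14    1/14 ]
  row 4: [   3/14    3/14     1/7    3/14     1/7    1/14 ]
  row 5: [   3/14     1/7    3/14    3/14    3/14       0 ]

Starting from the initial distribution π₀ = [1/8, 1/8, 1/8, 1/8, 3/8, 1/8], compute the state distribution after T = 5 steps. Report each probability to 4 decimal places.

π = [0.1670, 0.1717, 0.2485, 0.1461, 0.1662, 0.1004]

t=0: π = [0.1250, 0.1250, 0.1250, 0.1250, 0.3750, 0.1250]
t=1: π = [0.1875, 0.1875, 0.2054, 0.1696, 0.1607, 0.0893]
t=2: π = [0.1716, 0.1786, 0.2347, 0.1473, 0.1626, 0.1052]
t=3: π = [0.1685, 0.1732, 0.2442, 0.1475, 0.1654, 0.1012]
t=4: π = [0.1674, 0.1722, 0.2475, 0.1463, 0.1660, 0.1006]
t=5: π = [0.1670, 0.1717, 0.2485, 0.1461, 0.1662, 0.1004]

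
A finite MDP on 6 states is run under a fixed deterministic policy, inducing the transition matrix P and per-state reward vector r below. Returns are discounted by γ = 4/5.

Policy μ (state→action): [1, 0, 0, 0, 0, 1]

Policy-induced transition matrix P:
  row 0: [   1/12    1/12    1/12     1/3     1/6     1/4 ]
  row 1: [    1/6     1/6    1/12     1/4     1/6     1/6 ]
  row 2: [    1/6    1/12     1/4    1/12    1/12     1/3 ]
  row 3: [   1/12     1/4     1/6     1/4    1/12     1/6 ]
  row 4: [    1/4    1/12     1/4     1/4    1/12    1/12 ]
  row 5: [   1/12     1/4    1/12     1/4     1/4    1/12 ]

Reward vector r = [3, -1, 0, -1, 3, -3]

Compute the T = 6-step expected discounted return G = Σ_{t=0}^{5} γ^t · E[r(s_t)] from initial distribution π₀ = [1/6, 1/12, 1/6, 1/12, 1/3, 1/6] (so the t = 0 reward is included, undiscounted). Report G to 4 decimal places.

G = 0.5932

t=0: π = [0.1667, 0.0833, 0.1667, 0.0833, 0.3333, 0.1667], E[r] = 0.8333, γ^t·E[r] = 0.833333, running G = 0.833333
t=1: π = [0.1597, 0.1319, 0.1736, 0.2361, 0.1319, 0.1667], E[r] = 0.0069, γ^t·E[r] = 0.005556, running G = 0.838889
t=2: π = [0.1308, 0.1615, 0.1539, 0.2344, 0.1354, 0.1840], E[r] = -0.1493, γ^t·E[r] = -0.095556, running G = 0.743333
t=3: π = [0.1322, 0.1665, 0.1511, 0.2352, 0.1384, 0.1766], E[r] = -0.1199, γ^t·E[r] = -0.061407, running G = 0.681926
t=4: π = [0.1329, 0.1659, 0.1512, 0.2358, 0.1377, 0.1766], E[r] = -0.1200, γ^t·E[r] = -0.049142, running G = 0.632784
t=5: π = [0.1327, 0.1659, 0.1511, 0.2359, 0.1377, 0.1767], E[r] = -0.1209, γ^t·E[r] = -0.039627, running G = 0.593156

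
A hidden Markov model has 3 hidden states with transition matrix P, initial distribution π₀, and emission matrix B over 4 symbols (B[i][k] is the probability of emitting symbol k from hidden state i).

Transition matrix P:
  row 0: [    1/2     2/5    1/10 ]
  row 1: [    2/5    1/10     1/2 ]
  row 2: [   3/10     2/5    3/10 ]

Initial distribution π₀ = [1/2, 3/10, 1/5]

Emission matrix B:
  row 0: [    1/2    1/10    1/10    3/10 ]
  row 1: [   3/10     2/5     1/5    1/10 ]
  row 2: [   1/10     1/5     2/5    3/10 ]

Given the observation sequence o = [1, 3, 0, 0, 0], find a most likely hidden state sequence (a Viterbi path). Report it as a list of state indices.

path = [1, 0, 0, 0, 0]

t=0: δ = [5.000e-02, 1.200e-01, 4.000e-02]  (obs o_0=1)
t=1: δ = [1.440e-02, 2.000e-03, 1.800e-02]  ψ = [1, 0, 1]  (obs o_1=3)
t=2: δ = [3.600e-03, 2.160e-03, 5.400e-04]  ψ = [0, 2, 2]  (obs o_2=0)
t=3: δ = [9.000e-04, 4.320e-04, 1.080e-04]  ψ = [0, 0, 1]  (obs o_3=0)
t=4: δ = [2.250e-04, 1.080e-04, 2.160e-05]  ψ = [0, 0, 1]  (obs o_4=0)
backtrack: best end state = 0; path = [1, 0, 0, 0, 0]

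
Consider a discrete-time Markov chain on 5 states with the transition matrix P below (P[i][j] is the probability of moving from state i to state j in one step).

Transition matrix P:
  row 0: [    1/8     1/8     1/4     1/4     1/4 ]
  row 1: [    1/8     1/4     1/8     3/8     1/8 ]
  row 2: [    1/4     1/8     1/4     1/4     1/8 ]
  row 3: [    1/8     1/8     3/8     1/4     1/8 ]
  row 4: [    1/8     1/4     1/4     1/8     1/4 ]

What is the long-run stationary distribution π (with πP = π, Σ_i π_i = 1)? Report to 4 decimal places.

π = [0.1576, 0.1665, 0.2605, 0.2501, 0.1654]

Balance equations π_j = Σ_i π_i·P[i][j]:
  π_0 = 1/8·π_0 + 1/8·π_1 + 1/4·π_2 + 1/8·π_3 + 1/8·π_4
  π_1 = 1/8·π_0 + 1/4·π_1 + 1/8·π_2 + 1/8·π_3 + 1/4·π_4
  π_2 = 1/4·π_0 + 1/8·π_1 + 1/4·π_2 + 3/8·π_3 + 1/4·π_4
  π_3 = 1/4·π_0 + 3/8·π_1 + 1/4·π_2 + 1/4·π_3 + 1/8·π_4
  normalize: π_0 + π_1 + π_2 + π_3 + π_4 = 1
Solving the linear system gives exactly π = [565/3586, 597/3586, 467/1793, 897/3586, 593/3586].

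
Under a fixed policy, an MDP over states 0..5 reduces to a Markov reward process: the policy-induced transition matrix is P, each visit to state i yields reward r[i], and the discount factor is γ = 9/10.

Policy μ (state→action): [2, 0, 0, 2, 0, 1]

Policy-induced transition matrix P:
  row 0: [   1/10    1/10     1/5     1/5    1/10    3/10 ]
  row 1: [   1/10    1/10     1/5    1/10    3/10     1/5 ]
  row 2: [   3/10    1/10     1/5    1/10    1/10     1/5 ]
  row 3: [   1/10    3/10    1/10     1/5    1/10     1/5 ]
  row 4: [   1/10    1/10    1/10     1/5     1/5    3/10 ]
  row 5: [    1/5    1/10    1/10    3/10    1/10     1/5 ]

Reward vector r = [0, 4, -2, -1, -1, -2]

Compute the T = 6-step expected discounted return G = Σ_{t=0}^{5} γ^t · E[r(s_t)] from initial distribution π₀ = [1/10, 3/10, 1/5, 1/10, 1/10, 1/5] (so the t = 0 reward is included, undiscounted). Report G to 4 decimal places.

t=0: π = [0.1000, 0.3000, 0.2000, 0.1000, 0.1000, 0.2000], E[r] = 0.2000, γ^t·E[r] = 0.200000, running G = 0.200000
t=1: π = [0.1600, 0.1200, 0.1600, 0.1700, 0.1700, 0.2200], E[r] = -0.6200, γ^t·E[r] = -0.558000, running G = -0.358000
t=2: π = [0.1540, 0.1340, 0.1440, 0.1940, 0.1410, 0.2330], E[r] = -0.5530, γ^t·E[r] = -0.447930, running G = -0.805930
t=3: π = [0.1521, 0.1388, 0.1432, 0.1955, 0.1409, 0.2295], E[r] = -0.5266, γ^t·E[r] = -0.383891, running G = -1.189821
t=4: π = [0.1516, 0.1391, 0.1434, 0.1948, 0.1419, 0.2293], E[r] = -0.5256, γ^t·E[r] = -0.344859, running G = -1.534681
t=5: π = [0.1516, 0.1390, 0.1434, 0.1947, 0.1420, 0.2293], E[r] = -0.5264, γ^t·E[r] = -0.310829, running G = -1.845510

G = -1.8455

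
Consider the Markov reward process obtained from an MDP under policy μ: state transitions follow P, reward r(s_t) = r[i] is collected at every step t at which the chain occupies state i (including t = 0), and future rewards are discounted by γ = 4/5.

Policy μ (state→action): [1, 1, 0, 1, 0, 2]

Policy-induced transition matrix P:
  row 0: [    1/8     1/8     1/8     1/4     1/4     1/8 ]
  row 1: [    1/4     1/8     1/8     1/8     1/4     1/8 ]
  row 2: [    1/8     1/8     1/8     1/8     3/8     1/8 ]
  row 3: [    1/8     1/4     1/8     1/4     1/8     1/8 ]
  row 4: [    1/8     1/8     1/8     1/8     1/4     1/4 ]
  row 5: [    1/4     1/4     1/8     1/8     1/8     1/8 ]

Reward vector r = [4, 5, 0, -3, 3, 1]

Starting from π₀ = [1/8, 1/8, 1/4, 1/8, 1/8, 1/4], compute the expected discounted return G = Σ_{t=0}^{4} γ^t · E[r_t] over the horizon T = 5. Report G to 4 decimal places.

G = 5.7428

t=0: π = [0.1250, 0.1250, 0.2500, 0.1250, 0.1250, 0.2500], E[r] = 1.3750, γ^t·E[r] = 1.375000, running G = 1.375000
t=1: π = [0.1719, 0.1719, 0.1250, 0.1563, 0.2344, 0.1406], E[r] = 1.9219, γ^t·E[r] = 1.537500, running G = 2.912500
t=2: π = [0.1641, 0.1621, 0.1250, 0.1660, 0.2285, 0.1543], E[r] = 1.8086, γ^t·E[r] = 1.157500, running G = 4.070000
t=3: π = [0.1646, 0.1650, 0.1250, 0.1663, 0.2256, 0.1536], E[r] = 1.8149, γ^t·E[r] = 0.929250, running G = 4.999250
t=4: π = [0.1648, 0.1650, 0.1250, 0.1664, 0.2256, 0.1532], E[r] = 1.8153, γ^t·E[r] = 0.743538, running G = 5.742788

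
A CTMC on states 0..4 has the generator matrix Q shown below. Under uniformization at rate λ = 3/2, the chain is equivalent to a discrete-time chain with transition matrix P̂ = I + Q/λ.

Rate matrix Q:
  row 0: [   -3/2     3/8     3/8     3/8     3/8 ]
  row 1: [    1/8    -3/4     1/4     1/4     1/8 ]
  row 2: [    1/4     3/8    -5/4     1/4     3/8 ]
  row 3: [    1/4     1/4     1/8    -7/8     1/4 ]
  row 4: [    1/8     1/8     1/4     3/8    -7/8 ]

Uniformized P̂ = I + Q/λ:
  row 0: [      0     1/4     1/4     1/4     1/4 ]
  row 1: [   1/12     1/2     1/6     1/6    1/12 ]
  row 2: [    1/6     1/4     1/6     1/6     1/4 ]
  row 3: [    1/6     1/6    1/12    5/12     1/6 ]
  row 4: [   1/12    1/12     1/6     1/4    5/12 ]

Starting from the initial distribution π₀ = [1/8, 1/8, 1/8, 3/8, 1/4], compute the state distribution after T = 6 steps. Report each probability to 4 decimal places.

t=0: π = [0.1250, 0.1250, 0.1250, 0.3750, 0.2500]
t=1: π = [0.1146, 0.2083, 0.1458, 0.2917, 0.2396]
t=2: π = [0.1102, 0.2378, 0.1519, 0.2691, 0.2309]
t=3: π = [0.1092, 0.2486, 0.1534, 0.2624, 0.2264]
t=4: π = [0.1089, 0.2525, 0.1539, 0.2602, 0.2244]
t=5: π = [0.1088, 0.2540, 0.1541, 0.2595, 0.2236]
t=6: π = [0.1087, 0.2546, 0.1541, 0.2592, 0.2233]

π = [0.1087, 0.2546, 0.1541, 0.2592, 0.2233]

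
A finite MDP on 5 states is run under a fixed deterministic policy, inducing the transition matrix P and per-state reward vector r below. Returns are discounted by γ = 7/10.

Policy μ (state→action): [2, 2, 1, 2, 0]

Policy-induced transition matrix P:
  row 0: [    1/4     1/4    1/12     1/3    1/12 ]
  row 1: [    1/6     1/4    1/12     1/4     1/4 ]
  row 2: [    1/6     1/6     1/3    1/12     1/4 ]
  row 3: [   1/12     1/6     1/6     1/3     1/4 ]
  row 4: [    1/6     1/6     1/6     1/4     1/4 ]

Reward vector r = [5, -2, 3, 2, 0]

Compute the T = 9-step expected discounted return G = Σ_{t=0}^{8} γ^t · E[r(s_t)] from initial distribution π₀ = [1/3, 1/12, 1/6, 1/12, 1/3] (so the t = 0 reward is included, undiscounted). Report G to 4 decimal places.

t=0: π = [0.3333, 0.0833, 0.1667, 0.0833, 0.3333], E[r] = 2.1667, γ^t·E[r] = 2.166667, running G = 2.166667
t=1: π = [0.1875, 0.2014, 0.1597, 0.2569, 0.1944], E[r] = 1.5278, γ^t·E[r] = 1.069444, running G = 3.236111
t=2: π = [0.1609, 0.1991, 0.1609, 0.2604, 0.2188], E[r] = 1.4097, γ^t·E[r] = 0.690764, running G = 3.926875
t=3: π = [0.1584, 0.1967, 0.1635, 0.2583, 0.2232], E[r] = 1.4056, γ^t·E[r] = 0.482112, running G = 4.408987
t=4: π = [0.1583, 0.1963, 0.1643, 0.2575, 0.2236], E[r] = 1.4071, γ^t·E[r] = 0.337851, running G = 4.746838
t=5: π = [0.1584, 0.1962, 0.1645, 0.2573, 0.2236], E[r] = 1.4076, γ^t·E[r] = 0.236582, running G = 4.983420
t=6: π = [0.1584, 0.1962, 0.1645, 0.2572, 0.2236], E[r] = 1.4077, γ^t·E[r] = 0.165620, running G = 5.149040
t=7: π = [0.1584, 0.1962, 0.1645, 0.2572, 0.2236], E[r] = 1.4078, γ^t·E[r] = 0.115935, running G = 5.264975
t=8: π = [0.1584, 0.1962, 0.1645, 0.2572, 0.2236], E[r] = 1.4078, γ^t·E[r] = 0.081155, running G = 5.346130

G = 5.3461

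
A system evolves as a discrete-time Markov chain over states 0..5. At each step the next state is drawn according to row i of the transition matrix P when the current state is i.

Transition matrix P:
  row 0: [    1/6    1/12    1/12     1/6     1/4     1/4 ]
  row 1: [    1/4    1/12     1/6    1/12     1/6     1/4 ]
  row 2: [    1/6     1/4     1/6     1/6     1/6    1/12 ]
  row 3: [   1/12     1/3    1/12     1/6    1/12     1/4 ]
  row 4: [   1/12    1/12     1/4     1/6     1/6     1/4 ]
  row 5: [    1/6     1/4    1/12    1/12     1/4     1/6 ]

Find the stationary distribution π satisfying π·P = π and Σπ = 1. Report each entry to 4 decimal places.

π = [0.1546, 0.1753, 0.1406, 0.1346, 0.1858, 0.2091]

Balance equations π_j = Σ_i π_i·P[i][j]:
  π_0 = 1/6·π_0 + 1/4·π_1 + 1/6·π_2 + 1/12·π_3 + 1/12·π_4 + 1/6·π_5
  π_1 = 1/12·π_0 + 1/12·π_1 + 1/4·π_2 + 1/3·π_3 + 1/12·π_4 + 1/4·π_5
  π_2 = 1/12·π_0 + 1/6·π_1 + 1/6·π_2 + 1/12·π_3 + 1/4·π_4 + 1/12·π_5
  π_3 = 1/6·π_0 + 1/12·π_1 + 1/6·π_2 + 1/6·π_3 + 1/6·π_4 + 1/12·π_5
  π_4 = 1/4·π_0 + 1/6·π_1 + 1/6·π_2 + 1/12·π_3 + 1/6·π_4 + 1/4·π_5
  normalize: π_0 + π_1 + π_2 + π_3 + π_4 + π_5 = 1
Solving the linear system gives exactly π = [42374/274133, 48051/274133, 38548/274133, 36907/274133, 50922/274133, 57331/274133].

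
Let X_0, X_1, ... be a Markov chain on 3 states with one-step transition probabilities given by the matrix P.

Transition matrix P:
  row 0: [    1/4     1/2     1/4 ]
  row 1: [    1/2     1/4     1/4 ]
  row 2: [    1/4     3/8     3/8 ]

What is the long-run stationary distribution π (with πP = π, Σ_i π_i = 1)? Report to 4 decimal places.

Balance equations π_j = Σ_i π_i·P[i][j]:
  π_0 = 1/4·π_0 + 1/2·π_1 + 1/4·π_2
  π_1 = 1/2·π_0 + 1/4·π_1 + 3/8·π_2
  normalize: π_0 + π_1 + π_2 = 1
Solving the linear system gives exactly π = [12/35, 13/35, 2/7].

π = [0.3429, 0.3714, 0.2857]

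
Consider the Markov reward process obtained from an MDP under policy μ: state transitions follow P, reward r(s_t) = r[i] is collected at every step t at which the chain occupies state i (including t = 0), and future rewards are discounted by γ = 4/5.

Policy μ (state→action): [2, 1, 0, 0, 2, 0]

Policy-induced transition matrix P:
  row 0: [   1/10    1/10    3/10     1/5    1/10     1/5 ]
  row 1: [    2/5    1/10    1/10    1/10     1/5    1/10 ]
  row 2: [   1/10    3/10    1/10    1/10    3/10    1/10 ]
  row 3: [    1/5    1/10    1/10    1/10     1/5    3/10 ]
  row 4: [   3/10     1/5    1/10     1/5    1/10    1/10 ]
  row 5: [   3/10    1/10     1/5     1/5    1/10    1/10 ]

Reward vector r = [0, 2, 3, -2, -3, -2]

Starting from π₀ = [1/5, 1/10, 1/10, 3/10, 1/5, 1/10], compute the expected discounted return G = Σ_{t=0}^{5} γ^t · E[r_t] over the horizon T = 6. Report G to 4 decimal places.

t=0: π = [0.2000, 0.1000, 0.1000, 0.3000, 0.2000, 0.1000], E[r] = -0.9000, γ^t·E[r] = -0.900000, running G = -0.900000
t=1: π = [0.2200, 0.1400, 0.1500, 0.1500, 0.1600, 0.1800], E[r] = -0.4100, γ^t·E[r] = -0.328000, running G = -1.228000
t=2: π = [0.2250, 0.1460, 0.1620, 0.1560, 0.1590, 0.1520], E[r] = -0.3150, γ^t·E[r] = -0.201600, running G = -1.429600
t=3: π = [0.2216, 0.1483, 0.1602, 0.1536, 0.1626, 0.1537], E[r] = -0.3252, γ^t·E[r] = -0.166502, running G = -1.596102
t=4: π = [0.2231, 0.1483, 0.1597, 0.1538, 0.1622, 0.1529], E[r] = -0.3244, γ^t·E[r] = -0.132858, running G = -1.728960
t=5: π = [0.2229, 0.1482, 0.1599, 0.1538, 0.1621, 0.1531], E[r] = -0.3242, γ^t·E[r] = -0.106224, running G = -1.835185

G = -1.8352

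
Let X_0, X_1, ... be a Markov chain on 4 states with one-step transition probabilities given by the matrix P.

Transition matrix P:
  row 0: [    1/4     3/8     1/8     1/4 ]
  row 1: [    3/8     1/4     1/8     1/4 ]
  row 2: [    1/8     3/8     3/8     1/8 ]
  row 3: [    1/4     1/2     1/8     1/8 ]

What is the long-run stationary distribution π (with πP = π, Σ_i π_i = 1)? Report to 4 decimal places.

π = [0.2737, 0.3560, 0.1667, 0.2037]

Balance equations π_j = Σ_i π_i·P[i][j]:
  π_0 = 1/4·π_0 + 3/8·π_1 + 1/8·π_2 + 1/4·π_3
  π_1 = 3/8·π_0 + 1/4·π_1 + 3/8·π_2 + 1/2·π_3
  π_2 = 1/8·π_0 + 1/8·π_1 + 3/8·π_2 + 1/8·π_3
  normalize: π_0 + π_1 + π_2 + π_3 = 1
Solving the linear system gives exactly π = [133/486, 173/486, 1/6, 11/54].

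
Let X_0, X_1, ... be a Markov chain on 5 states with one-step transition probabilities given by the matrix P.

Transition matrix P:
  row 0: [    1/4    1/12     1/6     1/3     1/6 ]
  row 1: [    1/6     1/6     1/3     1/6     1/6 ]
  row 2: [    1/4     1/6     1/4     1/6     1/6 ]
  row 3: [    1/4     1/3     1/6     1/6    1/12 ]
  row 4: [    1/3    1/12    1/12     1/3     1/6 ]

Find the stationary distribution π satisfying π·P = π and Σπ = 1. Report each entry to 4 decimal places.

π = [0.2479, 0.1725, 0.1998, 0.2325, 0.1473]

Balance equations π_j = Σ_i π_i·P[i][j]:
  π_0 = 1/4·π_0 + 1/6·π_1 + 1/4·π_2 + 1/4·π_3 + 1/3·π_4
  π_1 = 1/12·π_0 + 1/6·π_1 + 1/6·π_2 + 1/3·π_3 + 1/12·π_4
  π_2 = 1/6·π_0 + 1/3·π_1 + 1/4·π_2 + 1/6·π_3 + 1/12·π_4
  π_3 = 1/3·π_0 + 1/6·π_1 + 1/6·π_2 + 1/6·π_3 + 1/3·π_4
  normalize: π_0 + π_1 + π_2 + π_3 + π_4 = 1
Solving the linear system gives exactly π = [2597/10476, 1807/10476, 2093/10476, 203/873, 1543/10476].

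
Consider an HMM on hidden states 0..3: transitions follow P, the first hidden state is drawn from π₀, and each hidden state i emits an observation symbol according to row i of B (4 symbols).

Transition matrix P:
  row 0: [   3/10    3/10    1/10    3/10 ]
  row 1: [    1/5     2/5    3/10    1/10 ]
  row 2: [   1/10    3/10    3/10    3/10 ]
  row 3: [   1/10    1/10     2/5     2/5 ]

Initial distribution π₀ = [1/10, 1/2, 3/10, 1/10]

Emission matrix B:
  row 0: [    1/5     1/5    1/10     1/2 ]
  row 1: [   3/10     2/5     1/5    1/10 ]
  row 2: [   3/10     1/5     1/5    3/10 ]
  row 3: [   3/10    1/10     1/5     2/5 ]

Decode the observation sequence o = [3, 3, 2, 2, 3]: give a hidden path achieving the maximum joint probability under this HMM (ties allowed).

path = [2, 3, 3, 3, 3]

t=0: δ = [5.000e-02, 5.000e-02, 9.000e-02, 4.000e-02]  (obs o_0=3)
t=1: δ = [7.500e-03, 2.700e-03, 8.100e-03, 1.080e-02]  ψ = [0, 2, 2, 2]  (obs o_1=3)
t=2: δ = [2.250e-04, 4.860e-04, 8.640e-04, 8.640e-04]  ψ = [0, 2, 3, 3]  (obs o_2=2)
t=3: δ = [9.720e-06, 5.184e-05, 6.912e-05, 6.912e-05]  ψ = [1, 2, 3, 3]  (obs o_3=2)
t=4: δ = [5.184e-06, 2.074e-06, 8.294e-06, 1.106e-05]  ψ = [1, 1, 3, 3]  (obs o_4=3)
backtrack: best end state = 3; path = [2, 3, 3, 3, 3]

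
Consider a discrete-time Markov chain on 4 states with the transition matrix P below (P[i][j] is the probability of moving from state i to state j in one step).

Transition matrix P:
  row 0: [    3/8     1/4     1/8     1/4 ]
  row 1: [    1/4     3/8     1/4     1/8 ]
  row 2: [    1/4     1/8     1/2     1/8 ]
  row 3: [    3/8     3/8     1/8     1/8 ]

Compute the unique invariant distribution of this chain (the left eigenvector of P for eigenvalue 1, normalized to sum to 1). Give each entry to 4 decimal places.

π = [0.3091, 0.2727, 0.2545, 0.1636]

Balance equations π_j = Σ_i π_i·P[i][j]:
  π_0 = 3/8·π_0 + 1/4·π_1 + 1/4·π_2 + 3/8·π_3
  π_1 = 1/4·π_0 + 3/8·π_1 + 1/8·π_2 + 3/8·π_3
  π_2 = 1/8·π_0 + 1/4·π_1 + 1/2·π_2 + 1/8·π_3
  normalize: π_0 + π_1 + π_2 + π_3 = 1
Solving the linear system gives exactly π = [17/55, 3/11, 14/55, 9/55].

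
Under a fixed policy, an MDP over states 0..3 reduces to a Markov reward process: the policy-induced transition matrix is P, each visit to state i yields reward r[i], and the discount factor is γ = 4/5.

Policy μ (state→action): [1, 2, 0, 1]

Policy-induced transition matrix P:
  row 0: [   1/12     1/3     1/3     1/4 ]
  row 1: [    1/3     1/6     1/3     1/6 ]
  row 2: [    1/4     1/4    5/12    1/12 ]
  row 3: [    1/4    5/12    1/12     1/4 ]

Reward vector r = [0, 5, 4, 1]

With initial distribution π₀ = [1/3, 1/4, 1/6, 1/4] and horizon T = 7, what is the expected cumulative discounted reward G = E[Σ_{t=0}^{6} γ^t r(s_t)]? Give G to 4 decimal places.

G = 10.4737

t=0: π = [0.3333, 0.2500, 0.1667, 0.2500], E[r] = 2.1667, γ^t·E[r] = 2.166667, running G = 2.166667
t=1: π = [0.2153, 0.2986, 0.2847, 0.2014], E[r] = 2.8333, γ^t·E[r] = 2.266667, running G = 4.433333
t=2: π = [0.2390, 0.2766, 0.3067, 0.1777], E[r] = 2.7876, γ^t·E[r] = 1.784074, running G = 6.217407
t=3: π = [0.2332, 0.2765, 0.3145, 0.1758], E[r] = 2.8161, γ^t·E[r] = 1.441852, running G = 7.659259
t=4: π = [0.2342, 0.2757, 0.3156, 0.1745], E[r] = 2.8154, γ^t·E[r] = 1.153179, running G = 8.812438
t=5: π = [0.2339, 0.2756, 0.3160, 0.1744], E[r] = 2.8166, γ^t·E[r] = 0.922930, running G = 9.735368
t=6: π = [0.2340, 0.2756, 0.3161, 0.1744], E[r] = 2.8166, γ^t·E[r] = 0.738352, running G = 10.473721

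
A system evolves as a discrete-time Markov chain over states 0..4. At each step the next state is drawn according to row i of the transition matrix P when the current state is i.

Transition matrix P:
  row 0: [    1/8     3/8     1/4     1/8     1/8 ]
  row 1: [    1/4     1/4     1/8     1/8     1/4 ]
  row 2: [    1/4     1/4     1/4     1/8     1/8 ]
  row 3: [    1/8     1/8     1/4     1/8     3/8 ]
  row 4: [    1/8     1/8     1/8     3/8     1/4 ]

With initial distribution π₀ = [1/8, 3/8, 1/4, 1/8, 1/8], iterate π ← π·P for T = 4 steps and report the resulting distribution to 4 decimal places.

π = [0.1770, 0.2214, 0.1940, 0.1815, 0.2261]

t=0: π = [0.1250, 0.3750, 0.2500, 0.1250, 0.1250]
t=1: π = [0.2031, 0.2344, 0.1875, 0.1563, 0.2188]
t=2: π = [0.1777, 0.2285, 0.1934, 0.1797, 0.2207]
t=3: π = [0.1777, 0.2222, 0.1938, 0.1802, 0.2261]
t=4: π = [0.1770, 0.2214, 0.1940, 0.1815, 0.2261]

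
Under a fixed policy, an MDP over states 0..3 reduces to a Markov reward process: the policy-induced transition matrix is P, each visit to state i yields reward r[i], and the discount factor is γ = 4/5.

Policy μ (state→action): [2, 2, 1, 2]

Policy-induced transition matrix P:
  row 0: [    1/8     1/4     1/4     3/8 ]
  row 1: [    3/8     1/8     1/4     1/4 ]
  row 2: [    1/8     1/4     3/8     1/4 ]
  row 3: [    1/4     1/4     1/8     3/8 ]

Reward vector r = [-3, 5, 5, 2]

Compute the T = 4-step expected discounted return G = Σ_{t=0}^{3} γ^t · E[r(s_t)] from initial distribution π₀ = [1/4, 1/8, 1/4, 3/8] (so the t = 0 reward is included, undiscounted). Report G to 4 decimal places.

G = 6.4021

t=0: π = [0.2500, 0.1250, 0.2500, 0.3750], E[r] = 1.8750, γ^t·E[r] = 1.875000, running G = 1.875000
t=1: π = [0.2031, 0.2344, 0.2344, 0.3281], E[r] = 2.3906, γ^t·E[r] = 1.912500, running G = 3.787500
t=2: π = [0.2246, 0.2207, 0.2383, 0.3164], E[r] = 2.2539, γ^t·E[r] = 1.442500, running G = 5.230000
t=3: π = [0.2197, 0.2224, 0.2402, 0.3176], E[r] = 2.2893, γ^t·E[r] = 1.172125, running G = 6.402125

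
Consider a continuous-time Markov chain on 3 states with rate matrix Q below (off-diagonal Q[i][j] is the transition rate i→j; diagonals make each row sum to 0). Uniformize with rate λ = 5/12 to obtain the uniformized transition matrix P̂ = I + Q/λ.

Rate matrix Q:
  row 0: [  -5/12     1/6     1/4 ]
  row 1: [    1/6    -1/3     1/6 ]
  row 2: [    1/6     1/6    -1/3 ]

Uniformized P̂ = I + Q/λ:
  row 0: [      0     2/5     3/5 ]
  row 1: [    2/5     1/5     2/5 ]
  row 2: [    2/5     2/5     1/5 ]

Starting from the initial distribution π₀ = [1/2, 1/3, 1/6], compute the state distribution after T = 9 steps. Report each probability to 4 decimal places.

π = [0.2857, 0.3333, 0.3810]

t=0: π = [0.5000, 0.3333, 0.1667]
t=1: π = [0.2000, 0.3333, 0.4667]
t=2: π = [0.3200, 0.3333, 0.3467]
t=3: π = [0.2720, 0.3333, 0.3947]
t=4: π = [0.2912, 0.3333, 0.3755]
t=5: π = [0.2835, 0.3333, 0.3831]
t=6: π = [0.2866, 0.3333, 0.3801]
t=7: π = [0.2854, 0.3333, 0.3813]
t=8: π = [0.2859, 0.3333, 0.3808]
t=9: π = [0.2857, 0.3333, 0.3810]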